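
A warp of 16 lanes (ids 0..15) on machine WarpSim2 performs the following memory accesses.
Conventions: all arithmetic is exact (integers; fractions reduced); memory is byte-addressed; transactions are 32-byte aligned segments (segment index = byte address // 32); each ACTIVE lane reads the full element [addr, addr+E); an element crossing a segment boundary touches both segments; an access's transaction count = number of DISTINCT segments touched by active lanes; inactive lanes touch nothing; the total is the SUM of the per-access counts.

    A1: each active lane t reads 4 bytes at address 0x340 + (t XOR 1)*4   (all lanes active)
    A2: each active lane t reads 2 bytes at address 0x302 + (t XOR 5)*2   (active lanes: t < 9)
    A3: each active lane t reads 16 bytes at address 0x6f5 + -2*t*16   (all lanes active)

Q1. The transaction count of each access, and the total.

A1: 2 transactions
A2: 1 transaction
A3: 17 transactions

Answer: 2,1,17; total 20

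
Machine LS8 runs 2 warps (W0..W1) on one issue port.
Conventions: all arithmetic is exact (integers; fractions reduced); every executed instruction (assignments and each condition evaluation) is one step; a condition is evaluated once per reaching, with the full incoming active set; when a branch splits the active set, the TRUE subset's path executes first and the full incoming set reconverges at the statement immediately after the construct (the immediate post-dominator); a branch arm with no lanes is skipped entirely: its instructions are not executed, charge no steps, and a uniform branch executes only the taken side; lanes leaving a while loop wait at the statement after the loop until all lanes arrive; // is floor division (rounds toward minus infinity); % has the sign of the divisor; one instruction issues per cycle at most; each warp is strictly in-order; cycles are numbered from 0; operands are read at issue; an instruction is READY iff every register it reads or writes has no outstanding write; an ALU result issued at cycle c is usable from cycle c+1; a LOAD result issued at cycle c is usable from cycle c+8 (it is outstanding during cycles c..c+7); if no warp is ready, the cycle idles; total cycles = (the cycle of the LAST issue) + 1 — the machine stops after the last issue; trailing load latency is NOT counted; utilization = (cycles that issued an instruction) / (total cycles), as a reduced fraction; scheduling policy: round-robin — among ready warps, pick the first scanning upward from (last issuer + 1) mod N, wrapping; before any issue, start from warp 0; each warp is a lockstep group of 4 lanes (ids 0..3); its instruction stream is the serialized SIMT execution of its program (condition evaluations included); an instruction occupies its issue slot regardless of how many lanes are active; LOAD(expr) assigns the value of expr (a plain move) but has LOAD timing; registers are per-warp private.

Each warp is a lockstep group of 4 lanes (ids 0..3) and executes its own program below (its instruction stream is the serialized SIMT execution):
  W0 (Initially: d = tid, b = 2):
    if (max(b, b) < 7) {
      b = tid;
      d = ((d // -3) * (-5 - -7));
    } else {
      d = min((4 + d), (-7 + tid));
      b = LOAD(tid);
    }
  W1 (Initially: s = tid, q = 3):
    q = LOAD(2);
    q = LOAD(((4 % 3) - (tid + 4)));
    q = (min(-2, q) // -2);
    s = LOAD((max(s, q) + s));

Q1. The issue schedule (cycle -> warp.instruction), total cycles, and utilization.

cycle 0: W0.I0
cycle 1: W1.I0
cycle 2: W0.I1
cycle 3: W0.I2
cycle 4: idle
cycle 5: idle
cycle 6: idle
cycle 7: idle
cycle 8: idle
cycle 9: W1.I1
cycle 10: idle
cycle 11: idle
cycle 12: idle
cycle 13: idle
cycle 14: idle
cycle 15: idle
cycle 16: idle
cycle 17: W1.I2
cycle 18: W1.I3

Answer: 19 cycles, utilization 7/19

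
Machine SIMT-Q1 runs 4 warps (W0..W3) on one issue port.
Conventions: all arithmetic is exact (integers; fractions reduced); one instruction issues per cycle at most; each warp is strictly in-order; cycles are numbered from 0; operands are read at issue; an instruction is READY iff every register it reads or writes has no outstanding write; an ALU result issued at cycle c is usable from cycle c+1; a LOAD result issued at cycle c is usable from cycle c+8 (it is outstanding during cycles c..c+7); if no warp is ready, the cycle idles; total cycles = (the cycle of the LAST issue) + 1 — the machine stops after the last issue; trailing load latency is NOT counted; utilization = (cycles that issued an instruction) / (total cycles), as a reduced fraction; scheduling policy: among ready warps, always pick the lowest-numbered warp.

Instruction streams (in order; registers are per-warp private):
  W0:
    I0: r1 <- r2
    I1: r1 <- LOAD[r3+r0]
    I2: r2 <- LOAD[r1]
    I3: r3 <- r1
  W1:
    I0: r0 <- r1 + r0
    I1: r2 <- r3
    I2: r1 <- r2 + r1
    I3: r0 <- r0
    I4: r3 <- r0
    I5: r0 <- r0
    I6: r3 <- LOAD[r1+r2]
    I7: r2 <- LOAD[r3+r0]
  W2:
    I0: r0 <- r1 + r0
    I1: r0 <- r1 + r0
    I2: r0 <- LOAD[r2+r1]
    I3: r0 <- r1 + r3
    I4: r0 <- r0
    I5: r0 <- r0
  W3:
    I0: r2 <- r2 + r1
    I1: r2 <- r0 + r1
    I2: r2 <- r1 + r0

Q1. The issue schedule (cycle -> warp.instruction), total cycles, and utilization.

cycle 0: W0.I0
cycle 1: W0.I1
cycle 2: W1.I0
cycle 3: W1.I1
cycle 4: W1.I2
cycle 5: W1.I3
cycle 6: W1.I4
cycle 7: W1.I5
cycle 8: W1.I6
cycle 9: W0.I2
cycle 10: W0.I3
cycle 11: W2.I0
cycle 12: W2.I1
cycle 13: W2.I2
cycle 14: W3.I0
cycle 15: W3.I1
cycle 16: W1.I7
cycle 17: W3.I2
cycle 18: idle
cycle 19: idle
cycle 20: idle
cycle 21: W2.I3
cycle 22: W2.I4
cycle 23: W2.I5

Answer: 24 cycles, utilization 7/8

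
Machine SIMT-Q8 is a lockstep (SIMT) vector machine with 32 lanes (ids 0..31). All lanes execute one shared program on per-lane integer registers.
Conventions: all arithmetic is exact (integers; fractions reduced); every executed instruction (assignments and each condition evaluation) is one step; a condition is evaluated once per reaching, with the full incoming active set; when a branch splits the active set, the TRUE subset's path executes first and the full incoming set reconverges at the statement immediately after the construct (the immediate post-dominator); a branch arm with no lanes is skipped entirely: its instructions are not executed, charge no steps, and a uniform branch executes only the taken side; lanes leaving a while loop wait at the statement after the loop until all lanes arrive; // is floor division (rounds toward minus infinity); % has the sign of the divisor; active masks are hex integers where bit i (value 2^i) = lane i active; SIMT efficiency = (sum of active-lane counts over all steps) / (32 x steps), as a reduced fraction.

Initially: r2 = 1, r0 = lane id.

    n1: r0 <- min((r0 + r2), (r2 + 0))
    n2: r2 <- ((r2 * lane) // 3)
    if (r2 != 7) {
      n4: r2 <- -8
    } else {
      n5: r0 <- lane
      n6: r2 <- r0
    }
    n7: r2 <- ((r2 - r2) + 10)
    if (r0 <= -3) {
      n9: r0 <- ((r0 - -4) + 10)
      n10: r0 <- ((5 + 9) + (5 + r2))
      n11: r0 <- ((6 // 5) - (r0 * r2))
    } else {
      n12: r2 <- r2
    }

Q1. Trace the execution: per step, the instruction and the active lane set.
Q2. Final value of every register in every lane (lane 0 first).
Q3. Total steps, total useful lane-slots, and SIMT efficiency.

step 0: r0 <- min((r0 + r2), (r2 + 0)) 0xffffffff
step 1: r2 <- ((r2 * lane) // 3)     0xffffffff
step 2: eval (r2 != 7)               0xffffffff
step 3: r2 <- -8                     0xff1fffff
step 4: r0 <- lane                   0x00e00000
step 5: r2 <- r0                     0x00e00000
step 6: r2 <- ((r2 - r2) + 10)       0xffffffff
step 7: eval (r0 <= -3)              0xffffffff
step 8: r2 <- r2                     0xffffffff

Answer: 9 steps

r2: 10,10,10,10,10,10,10,10,10,10,10,10,10,10,10,10,10,10,10,10,10,10,10,10,10,10,10,10,10,10,10,10
r0: 1,1,1,1,1,1,1,1,1,1,1,1,1,1,1,1,1,1,1,1,1,21,22,23,1,1,1,1,1,1,1,1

steps = 9; useful = 227; efficiency = 227/288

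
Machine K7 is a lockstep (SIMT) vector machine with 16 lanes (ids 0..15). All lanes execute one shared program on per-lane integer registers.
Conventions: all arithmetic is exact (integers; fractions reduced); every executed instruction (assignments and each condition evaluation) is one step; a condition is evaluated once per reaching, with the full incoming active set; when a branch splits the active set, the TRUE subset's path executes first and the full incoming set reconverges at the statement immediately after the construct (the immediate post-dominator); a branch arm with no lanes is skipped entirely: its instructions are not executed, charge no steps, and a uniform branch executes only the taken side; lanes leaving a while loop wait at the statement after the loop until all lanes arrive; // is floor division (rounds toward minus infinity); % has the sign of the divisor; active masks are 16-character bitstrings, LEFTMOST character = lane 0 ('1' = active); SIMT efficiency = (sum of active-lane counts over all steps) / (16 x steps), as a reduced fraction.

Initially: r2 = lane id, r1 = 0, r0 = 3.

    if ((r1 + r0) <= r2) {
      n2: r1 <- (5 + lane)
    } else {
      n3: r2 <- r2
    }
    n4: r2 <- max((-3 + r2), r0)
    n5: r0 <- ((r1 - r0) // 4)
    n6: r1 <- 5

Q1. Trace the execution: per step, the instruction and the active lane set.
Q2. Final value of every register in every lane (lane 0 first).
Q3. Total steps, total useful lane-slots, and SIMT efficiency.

step 0: eval ((r1 + r0) <= r2)       1111111111111111
step 1: r1 <- (5 + lane)             0001111111111111
step 2: r2 <- r2                     1110000000000000
step 3: r2 <- max((-3 + r2), r0)     1111111111111111
step 4: r0 <- ((r1 - r0) // 4)       1111111111111111
step 5: r1 <- 5                      1111111111111111

Answer: 6 steps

r2: 3,3,3,3,3,3,3,4,5,6,7,8,9,10,11,12
r1: 5,5,5,5,5,5,5,5,5,5,5,5,5,5,5,5
r0: -1,-1,-1,1,1,1,2,2,2,2,3,3,3,3,4,4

steps = 6; useful = 80; efficiency = 80/96 = 5/6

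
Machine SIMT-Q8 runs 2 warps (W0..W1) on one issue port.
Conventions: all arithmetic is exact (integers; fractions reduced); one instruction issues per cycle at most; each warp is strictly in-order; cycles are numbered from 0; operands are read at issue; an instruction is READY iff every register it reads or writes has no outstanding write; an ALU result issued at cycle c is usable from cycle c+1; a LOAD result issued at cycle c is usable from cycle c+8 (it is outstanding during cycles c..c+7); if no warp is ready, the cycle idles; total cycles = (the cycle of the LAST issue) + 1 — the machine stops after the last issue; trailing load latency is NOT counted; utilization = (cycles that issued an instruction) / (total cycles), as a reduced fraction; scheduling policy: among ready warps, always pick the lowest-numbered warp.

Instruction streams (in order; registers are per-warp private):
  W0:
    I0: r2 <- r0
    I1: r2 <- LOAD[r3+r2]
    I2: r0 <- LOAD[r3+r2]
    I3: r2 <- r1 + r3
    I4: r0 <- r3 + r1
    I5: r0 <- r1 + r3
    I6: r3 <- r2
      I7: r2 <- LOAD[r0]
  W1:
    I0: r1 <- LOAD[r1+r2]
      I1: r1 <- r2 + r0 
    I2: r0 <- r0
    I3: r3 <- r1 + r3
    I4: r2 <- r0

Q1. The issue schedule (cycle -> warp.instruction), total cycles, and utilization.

cycle 0: W0.I0
cycle 1: W0.I1
cycle 2: W1.I0
cycle 3: idle
cycle 4: idle
cycle 5: idle
cycle 6: idle
cycle 7: idle
cycle 8: idle
cycle 9: W0.I2
cycle 10: W0.I3
cycle 11: W1.I1
cycle 12: W1.I2
cycle 13: W1.I3
cycle 14: W1.I4
cycle 15: idle
cycle 16: idle
cycle 17: W0.I4
cycle 18: W0.I5
cycle 19: W0.I6
cycle 20: W0.I7

Answer: 21 cycles, utilization 13/21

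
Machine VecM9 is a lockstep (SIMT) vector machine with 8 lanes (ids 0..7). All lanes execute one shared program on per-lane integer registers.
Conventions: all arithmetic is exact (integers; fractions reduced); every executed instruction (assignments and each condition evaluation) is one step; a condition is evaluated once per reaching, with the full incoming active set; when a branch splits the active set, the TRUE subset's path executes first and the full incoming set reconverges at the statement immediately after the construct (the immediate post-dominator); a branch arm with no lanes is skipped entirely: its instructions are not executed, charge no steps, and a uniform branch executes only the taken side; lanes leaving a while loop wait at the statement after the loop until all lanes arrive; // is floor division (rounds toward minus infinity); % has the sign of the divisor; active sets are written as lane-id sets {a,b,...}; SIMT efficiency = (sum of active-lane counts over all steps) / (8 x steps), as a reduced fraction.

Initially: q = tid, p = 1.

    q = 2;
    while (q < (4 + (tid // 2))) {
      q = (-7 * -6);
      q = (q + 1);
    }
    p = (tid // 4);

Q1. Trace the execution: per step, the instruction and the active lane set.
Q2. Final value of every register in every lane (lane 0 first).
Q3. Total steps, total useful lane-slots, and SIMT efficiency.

step 0: q <- 2                       {0,1,2,3,4,5,6,7}
step 1: eval (q < (4 + (tid // 2)))  {0,1,2,3,4,5,6,7}
step 2: q <- (-7 * -6)               {0,1,2,3,4,5,6,7}
step 3: q <- (q + 1)                 {0,1,2,3,4,5,6,7}
step 4: eval (q < (4 + (tid // 2)))  {0,1,2,3,4,5,6,7}
step 5: p <- (tid // 4)              {0,1,2,3,4,5,6,7}

Answer: 6 steps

q: 43,43,43,43,43,43,43,43
p: 0,0,0,0,1,1,1,1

steps = 6; useful = 48; efficiency = 48/48 = 1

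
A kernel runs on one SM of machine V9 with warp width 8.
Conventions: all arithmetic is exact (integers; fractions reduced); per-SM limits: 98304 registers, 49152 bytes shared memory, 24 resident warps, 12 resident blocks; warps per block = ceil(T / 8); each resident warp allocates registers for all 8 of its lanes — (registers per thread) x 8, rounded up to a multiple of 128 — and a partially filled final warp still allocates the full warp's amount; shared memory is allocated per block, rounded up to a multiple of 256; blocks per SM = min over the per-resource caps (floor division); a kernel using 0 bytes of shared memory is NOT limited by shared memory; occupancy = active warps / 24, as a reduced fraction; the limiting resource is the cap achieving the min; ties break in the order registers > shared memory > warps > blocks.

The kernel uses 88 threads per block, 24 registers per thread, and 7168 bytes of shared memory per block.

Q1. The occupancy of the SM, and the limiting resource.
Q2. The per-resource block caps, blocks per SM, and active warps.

Answer: occupancy 11/12, limited by warps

registers: 34 blocks
shared memory: 6 blocks
warps: 2 blocks
blocks: 12 blocks

Answer: 2 blocks, 22 active warps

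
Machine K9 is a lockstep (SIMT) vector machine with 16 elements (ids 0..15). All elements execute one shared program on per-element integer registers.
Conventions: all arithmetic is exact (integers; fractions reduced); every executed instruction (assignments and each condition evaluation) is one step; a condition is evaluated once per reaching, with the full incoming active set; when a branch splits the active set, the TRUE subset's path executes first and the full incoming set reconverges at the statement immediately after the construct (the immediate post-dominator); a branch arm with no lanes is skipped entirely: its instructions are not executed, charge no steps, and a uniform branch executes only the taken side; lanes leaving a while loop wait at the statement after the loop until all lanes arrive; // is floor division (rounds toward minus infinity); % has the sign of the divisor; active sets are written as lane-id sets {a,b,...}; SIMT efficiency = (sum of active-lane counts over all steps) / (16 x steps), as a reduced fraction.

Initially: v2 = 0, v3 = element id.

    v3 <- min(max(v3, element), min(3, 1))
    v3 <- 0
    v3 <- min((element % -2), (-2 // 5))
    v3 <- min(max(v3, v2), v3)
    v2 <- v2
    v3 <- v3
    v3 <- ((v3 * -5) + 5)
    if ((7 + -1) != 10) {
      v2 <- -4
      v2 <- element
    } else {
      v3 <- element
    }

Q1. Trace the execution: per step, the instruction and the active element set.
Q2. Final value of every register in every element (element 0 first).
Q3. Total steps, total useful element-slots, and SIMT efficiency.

step 0: v3 <- min(max(v3, element), min(3, 1)) {0,1,2,3,4,5,6,7,8,9,10,11,12,13,14,15}
step 1: v3 <- 0                      {0,1,2,3,4,5,6,7,8,9,10,11,12,13,14,15}
step 2: v3 <- min((element % -2), (-2 // 5)) {0,1,2,3,4,5,6,7,8,9,10,11,12,13,14,15}
step 3: v3 <- min(max(v3, v2), v3)   {0,1,2,3,4,5,6,7,8,9,10,11,12,13,14,15}
step 4: v2 <- v2                     {0,1,2,3,4,5,6,7,8,9,10,11,12,13,14,15}
step 5: v3 <- v3                     {0,1,2,3,4,5,6,7,8,9,10,11,12,13,14,15}
step 6: v3 <- ((v3 * -5) + 5)        {0,1,2,3,4,5,6,7,8,9,10,11,12,13,14,15}
step 7: eval ((7 + -1) != 10)        {0,1,2,3,4,5,6,7,8,9,10,11,12,13,14,15}
step 8: v2 <- -4                     {0,1,2,3,4,5,6,7,8,9,10,11,12,13,14,15}
step 9: v2 <- element                {0,1,2,3,4,5,6,7,8,9,10,11,12,13,14,15}

Answer: 10 steps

v2: 0,1,2,3,4,5,6,7,8,9,10,11,12,13,14,15
v3: 10,10,10,10,10,10,10,10,10,10,10,10,10,10,10,10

steps = 10; useful = 160; efficiency = 160/160 = 1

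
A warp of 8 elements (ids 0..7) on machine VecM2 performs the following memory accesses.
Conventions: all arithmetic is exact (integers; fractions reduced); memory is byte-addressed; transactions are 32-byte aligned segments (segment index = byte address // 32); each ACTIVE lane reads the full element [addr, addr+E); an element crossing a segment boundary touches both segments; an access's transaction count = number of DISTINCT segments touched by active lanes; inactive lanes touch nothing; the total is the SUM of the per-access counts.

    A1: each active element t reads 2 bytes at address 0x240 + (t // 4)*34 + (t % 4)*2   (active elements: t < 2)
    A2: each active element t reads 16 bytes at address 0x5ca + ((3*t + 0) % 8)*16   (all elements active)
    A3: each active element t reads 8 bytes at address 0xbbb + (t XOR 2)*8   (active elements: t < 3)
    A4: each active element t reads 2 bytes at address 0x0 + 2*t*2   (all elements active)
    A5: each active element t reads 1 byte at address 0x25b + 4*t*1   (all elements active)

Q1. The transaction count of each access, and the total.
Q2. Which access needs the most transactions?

A1: 1 transaction
A2: 5 transactions
A3: 2 transactions
A4: 1 transaction
A5: 2 transactions

Answer: 1,5,2,1,2; total 11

Answer: A2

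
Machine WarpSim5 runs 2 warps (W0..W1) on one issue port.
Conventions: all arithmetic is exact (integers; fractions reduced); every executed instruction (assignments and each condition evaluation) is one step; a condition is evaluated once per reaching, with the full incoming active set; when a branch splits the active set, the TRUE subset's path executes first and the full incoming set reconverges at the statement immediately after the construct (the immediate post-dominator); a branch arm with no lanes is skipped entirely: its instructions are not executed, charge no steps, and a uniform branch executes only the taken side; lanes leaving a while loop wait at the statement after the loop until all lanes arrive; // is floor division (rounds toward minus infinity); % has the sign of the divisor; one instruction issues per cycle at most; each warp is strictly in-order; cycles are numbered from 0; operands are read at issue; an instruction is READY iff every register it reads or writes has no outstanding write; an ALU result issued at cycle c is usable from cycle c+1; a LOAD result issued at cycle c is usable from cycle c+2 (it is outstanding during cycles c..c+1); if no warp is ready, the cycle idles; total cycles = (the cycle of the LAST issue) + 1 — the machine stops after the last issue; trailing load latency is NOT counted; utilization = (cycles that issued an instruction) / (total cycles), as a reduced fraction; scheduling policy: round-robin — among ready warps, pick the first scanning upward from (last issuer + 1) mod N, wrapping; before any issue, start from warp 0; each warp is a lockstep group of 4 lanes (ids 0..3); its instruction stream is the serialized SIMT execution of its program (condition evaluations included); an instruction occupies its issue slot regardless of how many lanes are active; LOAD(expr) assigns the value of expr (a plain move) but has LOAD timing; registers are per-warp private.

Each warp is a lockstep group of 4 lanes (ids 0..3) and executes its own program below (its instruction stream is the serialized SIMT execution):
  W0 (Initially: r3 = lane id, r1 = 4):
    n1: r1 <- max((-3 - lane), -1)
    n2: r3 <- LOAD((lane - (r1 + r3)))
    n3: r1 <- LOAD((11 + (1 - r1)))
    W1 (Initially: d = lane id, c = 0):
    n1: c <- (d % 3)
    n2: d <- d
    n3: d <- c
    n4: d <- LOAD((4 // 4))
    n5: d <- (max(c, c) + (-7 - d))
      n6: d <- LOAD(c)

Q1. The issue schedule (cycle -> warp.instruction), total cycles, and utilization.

cycle 0: W0.I0
cycle 1: W1.I0
cycle 2: W0.I1
cycle 3: W1.I1
cycle 4: W0.I2
cycle 5: W1.I2
cycle 6: W1.I3
cycle 7: idle
cycle 8: W1.I4
cycle 9: W1.I5

Answer: 10 cycles, utilization 9/10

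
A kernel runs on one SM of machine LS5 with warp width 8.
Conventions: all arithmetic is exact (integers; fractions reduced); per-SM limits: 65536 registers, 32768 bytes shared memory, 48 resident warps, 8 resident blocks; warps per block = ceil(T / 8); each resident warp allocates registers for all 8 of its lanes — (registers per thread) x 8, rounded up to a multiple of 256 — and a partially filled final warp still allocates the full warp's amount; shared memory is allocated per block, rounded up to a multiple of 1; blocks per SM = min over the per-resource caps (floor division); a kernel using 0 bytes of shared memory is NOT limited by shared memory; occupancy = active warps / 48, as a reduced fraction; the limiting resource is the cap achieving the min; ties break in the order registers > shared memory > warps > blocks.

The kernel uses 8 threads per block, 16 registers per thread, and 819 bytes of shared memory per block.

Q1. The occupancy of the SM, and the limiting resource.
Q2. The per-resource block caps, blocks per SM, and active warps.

Answer: occupancy 1/6, limited by blocks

registers: 256 blocks
shared memory: 40 blocks
warps: 48 blocks
blocks: 8 blocks

Answer: 8 blocks, 8 active warps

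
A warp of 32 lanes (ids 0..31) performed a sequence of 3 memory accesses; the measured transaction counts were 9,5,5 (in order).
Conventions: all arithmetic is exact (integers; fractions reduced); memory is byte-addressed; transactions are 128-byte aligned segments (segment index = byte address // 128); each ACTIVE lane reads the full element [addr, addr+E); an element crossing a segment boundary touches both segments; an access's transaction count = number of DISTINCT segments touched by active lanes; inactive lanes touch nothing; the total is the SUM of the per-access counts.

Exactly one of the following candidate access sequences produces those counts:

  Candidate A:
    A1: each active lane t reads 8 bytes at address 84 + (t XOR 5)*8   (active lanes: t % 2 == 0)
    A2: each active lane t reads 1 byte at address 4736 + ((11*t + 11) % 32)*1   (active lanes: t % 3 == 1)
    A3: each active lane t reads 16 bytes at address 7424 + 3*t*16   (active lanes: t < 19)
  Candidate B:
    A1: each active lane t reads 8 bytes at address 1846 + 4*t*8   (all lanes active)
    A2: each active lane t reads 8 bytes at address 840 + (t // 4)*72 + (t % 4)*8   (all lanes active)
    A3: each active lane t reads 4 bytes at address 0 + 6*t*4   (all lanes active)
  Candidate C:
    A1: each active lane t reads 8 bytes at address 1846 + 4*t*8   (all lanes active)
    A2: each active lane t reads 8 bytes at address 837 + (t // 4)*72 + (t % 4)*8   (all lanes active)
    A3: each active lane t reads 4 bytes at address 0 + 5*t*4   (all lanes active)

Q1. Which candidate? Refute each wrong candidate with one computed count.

A: A1 gives 3 transactions, not 9
B: A3 gives 6 transactions, not 5
C: all counts match (9,5,5)

Answer: C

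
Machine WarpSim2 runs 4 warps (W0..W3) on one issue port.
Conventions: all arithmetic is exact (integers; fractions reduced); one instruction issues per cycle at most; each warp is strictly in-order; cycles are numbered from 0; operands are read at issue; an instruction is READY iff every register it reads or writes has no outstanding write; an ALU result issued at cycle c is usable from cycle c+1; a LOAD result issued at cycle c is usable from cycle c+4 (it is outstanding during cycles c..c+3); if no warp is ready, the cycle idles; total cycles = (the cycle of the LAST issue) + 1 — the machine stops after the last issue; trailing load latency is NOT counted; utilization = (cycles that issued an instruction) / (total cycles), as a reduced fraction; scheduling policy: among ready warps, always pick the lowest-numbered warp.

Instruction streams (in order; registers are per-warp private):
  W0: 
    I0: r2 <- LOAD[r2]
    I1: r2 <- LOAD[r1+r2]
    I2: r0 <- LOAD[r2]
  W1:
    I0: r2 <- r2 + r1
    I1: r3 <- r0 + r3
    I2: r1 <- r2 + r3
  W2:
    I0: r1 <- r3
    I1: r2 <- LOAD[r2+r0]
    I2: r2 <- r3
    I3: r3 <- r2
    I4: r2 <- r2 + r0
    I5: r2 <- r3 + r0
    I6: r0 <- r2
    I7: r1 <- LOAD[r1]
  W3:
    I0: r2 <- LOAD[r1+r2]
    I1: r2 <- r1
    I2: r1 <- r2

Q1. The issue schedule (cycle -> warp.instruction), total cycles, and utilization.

cycle 0: W0.I0
cycle 1: W1.I0
cycle 2: W1.I1
cycle 3: W1.I2
cycle 4: W0.I1
cycle 5: W2.I0
cycle 6: W2.I1
cycle 7: W3.I0
cycle 8: W0.I2
cycle 9: idle
cycle 10: W2.I2
cycle 11: W2.I3
cycle 12: W2.I4
cycle 13: W2.I5
cycle 14: W2.I6
cycle 15: W2.I7
cycle 16: W3.I1
cycle 17: W3.I2

Answer: 18 cycles, utilization 17/18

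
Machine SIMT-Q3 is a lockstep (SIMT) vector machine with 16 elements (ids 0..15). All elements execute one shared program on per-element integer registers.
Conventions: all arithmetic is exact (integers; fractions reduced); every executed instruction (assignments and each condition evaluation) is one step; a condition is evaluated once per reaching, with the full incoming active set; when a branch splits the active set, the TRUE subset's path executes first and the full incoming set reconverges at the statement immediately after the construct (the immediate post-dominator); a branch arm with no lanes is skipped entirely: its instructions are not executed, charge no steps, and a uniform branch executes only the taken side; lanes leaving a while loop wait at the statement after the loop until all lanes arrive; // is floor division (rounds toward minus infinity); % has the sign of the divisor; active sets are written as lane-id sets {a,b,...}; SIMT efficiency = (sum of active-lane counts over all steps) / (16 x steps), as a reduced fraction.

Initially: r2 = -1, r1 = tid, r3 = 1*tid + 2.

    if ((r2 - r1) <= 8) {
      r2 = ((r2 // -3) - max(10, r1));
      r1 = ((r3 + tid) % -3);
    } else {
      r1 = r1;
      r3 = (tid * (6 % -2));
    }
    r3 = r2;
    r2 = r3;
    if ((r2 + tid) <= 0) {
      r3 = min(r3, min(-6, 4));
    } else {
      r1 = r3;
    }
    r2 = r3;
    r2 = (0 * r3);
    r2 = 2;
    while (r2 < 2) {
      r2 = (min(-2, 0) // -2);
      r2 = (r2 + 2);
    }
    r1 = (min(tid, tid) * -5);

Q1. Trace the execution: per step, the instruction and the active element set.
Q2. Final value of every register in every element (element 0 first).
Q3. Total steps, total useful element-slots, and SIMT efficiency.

step 0: eval ((r2 - r1) <= 8)        {0,1,2,3,4,5,6,7,8,9,10,11,12,13,14,15}
step 1: r2 <- ((r2 // -3) - max(10, r1)) {0,1,2,3,4,5,6,7,8,9,10,11,12,13,14,15}
step 2: r1 <- ((r3 + tid) % -3)      {0,1,2,3,4,5,6,7,8,9,10,11,12,13,14,15}
step 3: r3 <- r2                     {0,1,2,3,4,5,6,7,8,9,10,11,12,13,14,15}
step 4: r2 <- r3                     {0,1,2,3,4,5,6,7,8,9,10,11,12,13,14,15}
step 5: eval ((r2 + tid) <= 0)       {0,1,2,3,4,5,6,7,8,9,10,11,12,13,14,15}
step 6: r3 <- min(r3, min(-6, 4))    {0,1,2,3,4,5,6,7,8,9,10,11,12,13,14,15}
step 7: r2 <- r3                     {0,1,2,3,4,5,6,7,8,9,10,11,12,13,14,15}
step 8: r2 <- (0 * r3)               {0,1,2,3,4,5,6,7,8,9,10,11,12,13,14,15}
step 9: r2 <- 2                      {0,1,2,3,4,5,6,7,8,9,10,11,12,13,14,15}
step 10: eval (r2 < 2)                {0,1,2,3,4,5,6,7,8,9,10,11,12,13,14,15}
step 11: r1 <- (min(tid, tid) * -5)   {0,1,2,3,4,5,6,7,8,9,10,11,12,13,14,15}

Answer: 12 steps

r2: 2,2,2,2,2,2,2,2,2,2,2,2,2,2,2,2
r1: 0,-5,-10,-15,-20,-25,-30,-35,-40,-45,-50,-55,-60,-65,-70,-75
r3: -10,-10,-10,-10,-10,-10,-10,-10,-10,-10,-10,-11,-12,-13,-14,-15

steps = 12; useful = 192; efficiency = 192/192 = 1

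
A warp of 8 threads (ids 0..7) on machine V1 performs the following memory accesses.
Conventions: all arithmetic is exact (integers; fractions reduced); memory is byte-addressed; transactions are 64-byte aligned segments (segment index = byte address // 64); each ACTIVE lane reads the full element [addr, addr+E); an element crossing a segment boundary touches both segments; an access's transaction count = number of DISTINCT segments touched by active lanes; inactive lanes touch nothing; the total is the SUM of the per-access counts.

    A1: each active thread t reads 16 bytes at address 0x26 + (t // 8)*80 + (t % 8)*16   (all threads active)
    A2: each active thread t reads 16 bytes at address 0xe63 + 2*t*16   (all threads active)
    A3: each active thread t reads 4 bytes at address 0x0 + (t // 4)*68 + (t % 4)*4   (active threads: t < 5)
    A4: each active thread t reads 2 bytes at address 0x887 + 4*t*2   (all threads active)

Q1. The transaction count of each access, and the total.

A1: 3 transactions
A2: 5 transactions
A3: 2 transactions
A4: 2 transactions

Answer: 3,5,2,2; total 12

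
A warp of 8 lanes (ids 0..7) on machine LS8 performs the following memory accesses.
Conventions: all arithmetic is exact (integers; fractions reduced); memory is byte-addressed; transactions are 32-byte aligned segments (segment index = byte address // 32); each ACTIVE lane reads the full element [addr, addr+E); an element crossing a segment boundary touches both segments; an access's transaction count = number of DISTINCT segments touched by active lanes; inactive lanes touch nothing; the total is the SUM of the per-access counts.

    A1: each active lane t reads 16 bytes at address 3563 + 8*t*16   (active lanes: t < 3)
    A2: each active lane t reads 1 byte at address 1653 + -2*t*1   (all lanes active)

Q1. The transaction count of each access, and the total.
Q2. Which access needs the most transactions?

A1: 3 transactions
A2: 1 transaction

Answer: 3,1; total 4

Answer: A1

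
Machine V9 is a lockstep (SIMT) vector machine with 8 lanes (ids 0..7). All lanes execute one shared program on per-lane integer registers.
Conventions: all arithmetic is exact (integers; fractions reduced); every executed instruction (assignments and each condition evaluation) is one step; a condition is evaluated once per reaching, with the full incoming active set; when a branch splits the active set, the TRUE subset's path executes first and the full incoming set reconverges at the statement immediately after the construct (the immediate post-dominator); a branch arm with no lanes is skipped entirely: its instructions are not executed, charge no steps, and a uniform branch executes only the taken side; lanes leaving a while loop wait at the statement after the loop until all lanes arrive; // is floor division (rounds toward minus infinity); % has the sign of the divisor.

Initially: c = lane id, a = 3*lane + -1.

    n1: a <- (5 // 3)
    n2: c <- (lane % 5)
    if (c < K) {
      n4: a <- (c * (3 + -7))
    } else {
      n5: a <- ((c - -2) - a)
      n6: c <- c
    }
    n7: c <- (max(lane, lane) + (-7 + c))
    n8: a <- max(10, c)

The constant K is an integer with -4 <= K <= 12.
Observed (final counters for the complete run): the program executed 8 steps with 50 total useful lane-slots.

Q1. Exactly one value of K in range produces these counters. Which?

Answer: K = 3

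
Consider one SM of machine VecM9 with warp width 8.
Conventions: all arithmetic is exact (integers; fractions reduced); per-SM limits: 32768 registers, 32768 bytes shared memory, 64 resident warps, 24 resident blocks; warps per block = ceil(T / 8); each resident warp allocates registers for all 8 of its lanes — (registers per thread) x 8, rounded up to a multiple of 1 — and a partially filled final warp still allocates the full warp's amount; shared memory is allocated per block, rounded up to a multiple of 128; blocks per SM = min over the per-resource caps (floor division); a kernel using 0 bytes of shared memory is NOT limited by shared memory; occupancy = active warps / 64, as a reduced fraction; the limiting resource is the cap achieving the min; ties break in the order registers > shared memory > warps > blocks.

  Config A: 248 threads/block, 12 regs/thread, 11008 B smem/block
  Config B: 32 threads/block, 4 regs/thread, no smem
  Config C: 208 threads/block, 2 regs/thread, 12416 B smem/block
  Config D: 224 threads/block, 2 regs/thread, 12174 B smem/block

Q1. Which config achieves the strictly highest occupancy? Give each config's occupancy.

occupancies: A 31/32, B 1, C 13/16, D 7/8

Answer: B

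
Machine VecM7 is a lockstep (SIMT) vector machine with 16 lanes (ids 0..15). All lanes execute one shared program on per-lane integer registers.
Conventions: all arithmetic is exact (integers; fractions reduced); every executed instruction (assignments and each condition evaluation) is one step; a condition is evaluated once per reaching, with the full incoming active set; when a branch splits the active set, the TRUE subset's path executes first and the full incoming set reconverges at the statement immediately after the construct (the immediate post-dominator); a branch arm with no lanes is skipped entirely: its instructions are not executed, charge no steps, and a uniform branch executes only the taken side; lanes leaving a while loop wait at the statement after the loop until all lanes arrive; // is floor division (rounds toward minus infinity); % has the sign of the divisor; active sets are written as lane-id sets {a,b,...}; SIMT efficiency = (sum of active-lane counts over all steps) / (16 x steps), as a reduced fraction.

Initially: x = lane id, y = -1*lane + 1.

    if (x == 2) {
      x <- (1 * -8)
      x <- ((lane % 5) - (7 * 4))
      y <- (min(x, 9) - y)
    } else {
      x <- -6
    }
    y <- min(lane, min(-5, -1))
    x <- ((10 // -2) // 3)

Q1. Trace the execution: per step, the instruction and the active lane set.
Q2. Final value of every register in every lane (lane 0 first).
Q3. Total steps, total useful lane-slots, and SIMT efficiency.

step 0: eval (x == 2)                {0,1,2,3,4,5,6,7,8,9,10,11,12,13,14,15}
step 1: x <- (1 * -8)                {2}
step 2: x <- ((lane % 5) - (7 * 4))  {2}
step 3: y <- (min(x, 9) - y)         {2}
step 4: x <- -6                      {0,1,3,4,5,6,7,8,9,10,11,12,13,14,15}
step 5: y <- min(lane, min(-5, -1))  {0,1,2,3,4,5,6,7,8,9,10,11,12,13,14,15}
step 6: x <- ((10 // -2) // 3)       {0,1,2,3,4,5,6,7,8,9,10,11,12,13,14,15}

Answer: 7 steps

x: -2,-2,-2,-2,-2,-2,-2,-2,-2,-2,-2,-2,-2,-2,-2,-2
y: -5,-5,-5,-5,-5,-5,-5,-5,-5,-5,-5,-5,-5,-5,-5,-5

steps = 7; useful = 66; efficiency = 66/112 = 33/56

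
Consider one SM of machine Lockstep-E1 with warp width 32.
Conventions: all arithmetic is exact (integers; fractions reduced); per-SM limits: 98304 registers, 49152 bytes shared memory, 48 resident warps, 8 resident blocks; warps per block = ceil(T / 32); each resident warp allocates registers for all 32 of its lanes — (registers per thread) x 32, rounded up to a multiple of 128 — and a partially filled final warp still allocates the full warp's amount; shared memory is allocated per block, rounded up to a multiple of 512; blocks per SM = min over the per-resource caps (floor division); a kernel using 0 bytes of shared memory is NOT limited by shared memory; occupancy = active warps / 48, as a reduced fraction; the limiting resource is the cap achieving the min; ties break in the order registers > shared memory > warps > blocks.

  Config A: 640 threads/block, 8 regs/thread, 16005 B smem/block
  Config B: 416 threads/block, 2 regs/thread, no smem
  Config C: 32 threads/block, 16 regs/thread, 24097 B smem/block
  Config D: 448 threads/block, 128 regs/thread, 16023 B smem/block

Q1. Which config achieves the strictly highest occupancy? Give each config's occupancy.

occupancies: A 5/6, B 13/16, C 1/24, D 7/24

Answer: A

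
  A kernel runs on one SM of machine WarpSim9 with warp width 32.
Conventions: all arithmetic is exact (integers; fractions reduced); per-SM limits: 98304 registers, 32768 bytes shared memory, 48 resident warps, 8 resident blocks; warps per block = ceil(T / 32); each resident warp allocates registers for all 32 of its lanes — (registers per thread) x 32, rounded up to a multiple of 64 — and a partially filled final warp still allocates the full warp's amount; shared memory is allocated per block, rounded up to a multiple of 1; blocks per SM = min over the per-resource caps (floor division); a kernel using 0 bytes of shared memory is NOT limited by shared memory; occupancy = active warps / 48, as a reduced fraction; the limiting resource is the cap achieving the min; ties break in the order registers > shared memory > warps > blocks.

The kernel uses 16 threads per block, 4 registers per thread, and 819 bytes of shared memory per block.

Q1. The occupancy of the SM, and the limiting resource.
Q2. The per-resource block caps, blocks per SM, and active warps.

Answer: occupancy 1/6, limited by blocks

registers: 768 blocks
shared memory: 40 blocks
warps: 48 blocks
blocks: 8 blocks

Answer: 8 blocks, 8 active warps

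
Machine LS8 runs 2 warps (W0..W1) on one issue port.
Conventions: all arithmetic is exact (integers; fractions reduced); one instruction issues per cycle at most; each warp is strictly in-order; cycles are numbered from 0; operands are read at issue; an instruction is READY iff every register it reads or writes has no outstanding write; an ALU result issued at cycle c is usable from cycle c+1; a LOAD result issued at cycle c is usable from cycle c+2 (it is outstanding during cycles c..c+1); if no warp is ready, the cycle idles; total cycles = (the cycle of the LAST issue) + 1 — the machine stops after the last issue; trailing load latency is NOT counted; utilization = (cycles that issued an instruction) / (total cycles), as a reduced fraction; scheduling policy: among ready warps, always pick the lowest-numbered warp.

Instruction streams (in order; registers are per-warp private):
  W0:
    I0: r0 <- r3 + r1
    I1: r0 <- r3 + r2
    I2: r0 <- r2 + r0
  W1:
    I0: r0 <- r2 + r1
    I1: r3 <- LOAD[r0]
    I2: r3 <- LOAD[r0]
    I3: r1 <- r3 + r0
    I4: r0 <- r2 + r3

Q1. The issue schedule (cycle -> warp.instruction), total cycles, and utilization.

cycle 0: W0.I0
cycle 1: W0.I1
cycle 2: W0.I2
cycle 3: W1.I0
cycle 4: W1.I1
cycle 5: idle
cycle 6: W1.I2
cycle 7: idle
cycle 8: W1.I3
cycle 9: W1.I4

Answer: 10 cycles, utilization 4/5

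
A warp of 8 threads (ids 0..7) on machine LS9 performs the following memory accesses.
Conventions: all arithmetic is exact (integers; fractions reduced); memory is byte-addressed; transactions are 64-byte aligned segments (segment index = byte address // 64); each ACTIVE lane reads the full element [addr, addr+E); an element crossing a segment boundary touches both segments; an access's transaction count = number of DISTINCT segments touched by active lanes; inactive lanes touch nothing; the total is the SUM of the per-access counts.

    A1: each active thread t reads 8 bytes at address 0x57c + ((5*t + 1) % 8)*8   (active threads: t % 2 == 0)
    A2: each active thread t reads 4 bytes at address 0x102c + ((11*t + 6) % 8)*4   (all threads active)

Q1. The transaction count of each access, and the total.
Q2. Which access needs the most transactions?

A1: 1 transaction
A2: 2 transactions

Answer: 1,2; total 3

Answer: A2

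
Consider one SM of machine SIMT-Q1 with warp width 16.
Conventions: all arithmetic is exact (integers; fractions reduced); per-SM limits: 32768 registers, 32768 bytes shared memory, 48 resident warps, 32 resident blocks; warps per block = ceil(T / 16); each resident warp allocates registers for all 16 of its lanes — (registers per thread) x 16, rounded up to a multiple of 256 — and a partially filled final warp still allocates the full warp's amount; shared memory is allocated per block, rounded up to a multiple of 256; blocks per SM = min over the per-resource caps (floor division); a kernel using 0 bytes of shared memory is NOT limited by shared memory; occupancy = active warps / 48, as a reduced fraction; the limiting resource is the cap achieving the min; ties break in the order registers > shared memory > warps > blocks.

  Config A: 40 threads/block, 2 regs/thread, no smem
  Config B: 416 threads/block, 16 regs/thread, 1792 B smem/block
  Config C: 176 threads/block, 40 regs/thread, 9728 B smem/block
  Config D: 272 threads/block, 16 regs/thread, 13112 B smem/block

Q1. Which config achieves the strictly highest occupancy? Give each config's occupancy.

occupancies: A 1, B 13/24, C 11/16, D 17/24

Answer: A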